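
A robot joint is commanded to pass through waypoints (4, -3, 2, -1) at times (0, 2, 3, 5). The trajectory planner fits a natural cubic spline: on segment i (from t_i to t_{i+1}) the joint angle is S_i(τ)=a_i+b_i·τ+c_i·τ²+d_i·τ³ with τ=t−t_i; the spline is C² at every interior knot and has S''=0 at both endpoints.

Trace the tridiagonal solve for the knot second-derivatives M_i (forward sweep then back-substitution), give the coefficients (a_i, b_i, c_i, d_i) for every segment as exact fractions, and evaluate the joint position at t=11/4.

  seg 0: a=4 b=-95/14 c=0 d=23/28
  seg 1: a=-3 b=43/14 c=69/14 d=-3
  seg 2: a=2 b=55/14 c=-57/14 d=19/28
S(11/4) = 363/448

Δ: Δ0=-7/2, Δ1=5, Δ2=-3/2
row 1: diag=6, rhs=51; c'=1/6, d'=17/2
row 2: denom=6−1·1/6=35/6; d'=(-39−1·17/2)/(35/6)=-57/7
back: M2=-57/7
back: M1=17/2−1/6·-57/7=69/7
M: M0=0, M1=69/7, M2=-57/7, M3=0
seg 0: a=4, c=M0/2=0, d=(M1−M0)/(6·2)=23/28, b=Δ0−h0·(2M0+M1)/6=-95/14
seg 1: a=-3, c=M1/2=69/14, d=(M2−M1)/(6·1)=-3, b=Δ1−h1·(2M1+M2)/6=43/14
seg 2: a=2, c=M2/2=-57/14, d=(M3−M2)/(6·2)=19/28, b=Δ2−h2·(2M2+M3)/6=55/14
t_q=11/4 → seg 1, τ=3/4; S=-3+43/14·τ+69/14·τ²+-3·τ³=363/448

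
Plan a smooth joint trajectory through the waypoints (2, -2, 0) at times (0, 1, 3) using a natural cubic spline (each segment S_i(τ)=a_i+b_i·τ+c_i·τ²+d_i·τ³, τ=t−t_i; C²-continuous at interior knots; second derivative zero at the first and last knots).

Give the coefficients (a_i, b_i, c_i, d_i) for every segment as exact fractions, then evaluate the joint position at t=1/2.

  seg 0: a=2 b=-29/6 c=0 d=5/6
  seg 1: a=-2 b=-7/3 c=5/2 d=-5/12
S(1/2) = -5/16

Δ: Δ0=-4, Δ1=1
row 1: diag=6, rhs=30; c'=1/3, d'=5
back: M1=5
M: M0=0, M1=5, M2=0
seg 0: a=2, c=M0/2=0, d=(M1−M0)/(6·1)=5/6, b=Δ0−h0·(2M0+M1)/6=-29/6
seg 1: a=-2, c=M1/2=5/2, d=(M2−M1)/(6·2)=-5/12, b=Δ1−h1·(2M1+M2)/6=-7/3
t_q=1/2 → seg 0, τ=1/2; S=2+-29/6·τ+0·τ²+5/6·τ³=-5/16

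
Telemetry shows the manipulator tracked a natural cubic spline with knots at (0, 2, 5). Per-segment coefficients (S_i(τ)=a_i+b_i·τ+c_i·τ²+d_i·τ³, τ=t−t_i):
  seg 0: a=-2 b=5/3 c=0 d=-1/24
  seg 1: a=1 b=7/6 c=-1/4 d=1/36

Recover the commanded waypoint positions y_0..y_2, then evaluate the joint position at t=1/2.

y_0=-2 y_1=1 y_2=3
S(1/2) = -75/64

y_0 = S_0(0) = a_0 = -2
y_1 = S_1(0) = a_1 = 1
y_2 = S_1(3) = 3
t_q=1/2 is in segment 0 (τ=1/2); S_0(τ)=-75/64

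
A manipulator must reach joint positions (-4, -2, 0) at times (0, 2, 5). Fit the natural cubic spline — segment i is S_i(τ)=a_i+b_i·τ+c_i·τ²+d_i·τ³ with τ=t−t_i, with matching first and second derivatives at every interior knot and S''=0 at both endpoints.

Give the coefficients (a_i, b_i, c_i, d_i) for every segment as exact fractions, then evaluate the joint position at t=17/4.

Δ: Δ0=1, Δ1=2/3
row 1: diag=10, rhs=-2; c'=3/10, d'=-1/5
back: M1=-1/5
M: M0=0, M1=-1/5, M2=0
seg 0: a=-4, c=M0/2=0, d=(M1−M0)/(6·2)=-1/60, b=Δ0−h0·(2M0+M1)/6=16/15
seg 1: a=-2, c=M1/2=-1/10, d=(M2−M1)/(6·3)=1/90, b=Δ1−h1·(2M1+M2)/6=13/15
t_q=17/4 → seg 1, τ=9/4; S=-2+13/15·τ+-1/10·τ²+1/90·τ³=-55/128

  seg 0: a=-4 b=16/15 c=0 d=-1/60
  seg 1: a=-2 b=13/15 c=-1/10 d=1/90
S(17/4) = -55/128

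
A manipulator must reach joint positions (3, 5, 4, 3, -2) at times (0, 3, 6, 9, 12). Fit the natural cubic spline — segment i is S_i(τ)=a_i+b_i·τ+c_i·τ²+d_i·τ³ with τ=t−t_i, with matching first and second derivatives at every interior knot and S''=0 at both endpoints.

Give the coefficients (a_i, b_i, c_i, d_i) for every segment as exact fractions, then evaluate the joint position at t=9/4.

  seg 0: a=3 b=23/24 c=0 d=-7/216
  seg 1: a=5 b=1/12 c=-7/24 d=11/216
  seg 2: a=4 b=-7/24 c=1/6 d=-13/216
  seg 3: a=3 b=-11/12 c=-3/8 d=1/24
S(9/4) = 2451/512

Δ: Δ0=2/3, Δ1=-1/3, Δ2=-1/3, Δ3=-5/3
row 1: diag=12, rhs=-6; c'=1/4, d'=-1/2
row 2: denom=12−3·1/4=45/4; d'=(0−3·-1/2)/(45/4)=2/15
row 3: denom=12−3·4/15=56/5; d'=(-8−3·2/15)/(56/5)=-3/4
back: M3=-3/4
back: M2=2/15−4/15·-3/4=1/3
back: M1=-1/2−1/4·1/3=-7/12
M: M0=0, M1=-7/12, M2=1/3, M3=-3/4, M4=0
seg 0: a=3, c=M0/2=0, d=(M1−M0)/(6·3)=-7/216, b=Δ0−h0·(2M0+M1)/6=23/24
seg 1: a=5, c=M1/2=-7/24, d=(M2−M1)/(6·3)=11/216, b=Δ1−h1·(2M1+M2)/6=1/12
seg 2: a=4, c=M2/2=1/6, d=(M3−M2)/(6·3)=-13/216, b=Δ2−h2·(2M2+M3)/6=-7/24
seg 3: a=3, c=M3/2=-3/8, d=(M4−M3)/(6·3)=1/24, b=Δ3−h3·(2M3+M4)/6=-11/12
t_q=9/4 → seg 0, τ=9/4; S=3+23/24·τ+0·τ²+-7/216·τ³=2451/512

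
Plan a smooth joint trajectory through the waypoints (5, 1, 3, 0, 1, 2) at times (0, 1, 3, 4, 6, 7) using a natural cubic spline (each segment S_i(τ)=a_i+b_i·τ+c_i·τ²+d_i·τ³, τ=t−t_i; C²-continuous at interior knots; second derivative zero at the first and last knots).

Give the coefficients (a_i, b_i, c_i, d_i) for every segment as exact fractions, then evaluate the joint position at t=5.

Δ: Δ0=-4, Δ1=1, Δ2=-3, Δ3=1/2, Δ4=1
row 1: diag=6, rhs=30; c'=1/3, d'=5
row 2: denom=6−2·1/3=16/3; d'=(-24−2·5)/(16/3)=-51/8
row 3: denom=6−1·3/16=93/16; d'=(21−1·-51/8)/(93/16)=146/31
row 4: denom=6−2·32/93=494/93; d'=(3−2·146/31)/(494/93)=-597/494
back: M4=-597/494
back: M3=146/31−32/93·-597/494=1266/247
back: M2=-51/8−3/16·1266/247=-1812/247
back: M1=5−1/3·-1812/247=1839/247
M: M0=0, M1=1839/247, M2=-1812/247, M3=1266/247, M4=-597/494, M5=0
seg 0: a=5, c=M0/2=0, d=(M1−M0)/(6·1)=613/494, b=Δ0−h0·(2M0+M1)/6=-2589/494
seg 1: a=1, c=M1/2=1839/494, d=(M2−M1)/(6·2)=-1217/988, b=Δ1−h1·(2M1+M2)/6=-375/247
seg 2: a=3, c=M2/2=-906/247, d=(M3−M2)/(6·1)=27/13, b=Δ2−h2·(2M2+M3)/6=-348/247
seg 3: a=0, c=M3/2=633/247, d=(M4−M3)/(6·2)=-1043/1976, b=Δ3−h3·(2M3+M4)/6=-621/247
seg 4: a=1, c=M4/2=-597/988, d=(M5−M4)/(6·1)=199/988, b=Δ4−h4·(2M4+M5)/6=693/494
t_q=5 → seg 3, τ=1; S=0+-621/247·τ+633/247·τ²+-1043/1976·τ³=-947/1976

  seg 0: a=5 b=-2589/494 c=0 d=613/494
  seg 1: a=1 b=-375/247 c=1839/494 d=-1217/988
  seg 2: a=3 b=-348/247 c=-906/247 d=27/13
  seg 3: a=0 b=-621/247 c=633/247 d=-1043/1976
  seg 4: a=1 b=693/494 c=-597/988 d=199/988
S(5) = -947/1976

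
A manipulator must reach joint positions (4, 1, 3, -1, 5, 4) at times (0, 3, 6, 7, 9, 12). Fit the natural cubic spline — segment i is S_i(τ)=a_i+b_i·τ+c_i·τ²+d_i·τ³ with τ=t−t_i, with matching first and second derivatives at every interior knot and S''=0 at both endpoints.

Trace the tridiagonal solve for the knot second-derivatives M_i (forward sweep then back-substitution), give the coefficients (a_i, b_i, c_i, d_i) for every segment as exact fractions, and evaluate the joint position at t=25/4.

  seg 0: a=4 b=-208/99 c=0 d=109/891
  seg 1: a=1 b=119/99 c=109/99 d=-380/891
  seg 2: a=3 b=-367/99 c=-271/99 d=22/9
  seg 3: a=-1 b=-61/33 c=455/99 d=-215/198
  seg 4: a=5 b=347/99 c=-190/99 d=190/891
S(25/4) = 683/352

Δ: Δ0=-1, Δ1=2/3, Δ2=-4, Δ3=3, Δ4=-1/3
row 1: diag=12, rhs=10; c'=1/4, d'=5/6
row 2: denom=8−3·1/4=29/4; d'=(-28−3·5/6)/(29/4)=-122/29
row 3: denom=6−1·4/29=170/29; d'=(42−1·-122/29)/(170/29)=134/17
row 4: denom=10−2·29/85=792/85; d'=(-20−2·134/17)/(792/85)=-380/99
back: M4=-380/99
back: M3=134/17−29/85·-380/99=910/99
back: M2=-122/29−4/29·910/99=-542/99
back: M1=5/6−1/4·-542/99=218/99
M: M0=0, M1=218/99, M2=-542/99, M3=910/99, M4=-380/99, M5=0
seg 0: a=4, c=M0/2=0, d=(M1−M0)/(6·3)=109/891, b=Δ0−h0·(2M0+M1)/6=-208/99
seg 1: a=1, c=M1/2=109/99, d=(M2−M1)/(6·3)=-380/891, b=Δ1−h1·(2M1+M2)/6=119/99
seg 2: a=3, c=M2/2=-271/99, d=(M3−M2)/(6·1)=22/9, b=Δ2−h2·(2M2+M3)/6=-367/99
seg 3: a=-1, c=M3/2=455/99, d=(M4−M3)/(6·2)=-215/198, b=Δ3−h3·(2M3+M4)/6=-61/33
seg 4: a=5, c=M4/2=-190/99, d=(M5−M4)/(6·3)=190/891, b=Δ4−h4·(2M4+M5)/6=347/99
t_q=25/4 → seg 2, τ=1/4; S=3+-367/99·τ+-271/99·τ²+22/9·τ³=683/352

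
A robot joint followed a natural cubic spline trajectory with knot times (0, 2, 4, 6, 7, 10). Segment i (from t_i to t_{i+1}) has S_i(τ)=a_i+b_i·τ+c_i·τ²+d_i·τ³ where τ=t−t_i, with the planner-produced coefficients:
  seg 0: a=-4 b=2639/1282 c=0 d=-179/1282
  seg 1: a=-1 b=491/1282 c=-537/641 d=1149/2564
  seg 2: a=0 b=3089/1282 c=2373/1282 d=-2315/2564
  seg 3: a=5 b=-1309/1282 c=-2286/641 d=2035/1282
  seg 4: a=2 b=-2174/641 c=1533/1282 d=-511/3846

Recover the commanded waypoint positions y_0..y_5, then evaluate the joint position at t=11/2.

y_0=-4 y_1=-1 y_2=0 y_3=5 y_4=2 y_5=-1
S(11/2) = 97059/20512

y_0 = S_0(0) = a_0 = -4
y_1 = S_1(0) = a_1 = -1
y_2 = S_2(0) = a_2 = 0
y_3 = S_3(0) = a_3 = 5
y_4 = S_4(0) = a_4 = 2
y_5 = S_4(3) = -1
t_q=11/2 is in segment 2 (τ=3/2); S_2(τ)=97059/20512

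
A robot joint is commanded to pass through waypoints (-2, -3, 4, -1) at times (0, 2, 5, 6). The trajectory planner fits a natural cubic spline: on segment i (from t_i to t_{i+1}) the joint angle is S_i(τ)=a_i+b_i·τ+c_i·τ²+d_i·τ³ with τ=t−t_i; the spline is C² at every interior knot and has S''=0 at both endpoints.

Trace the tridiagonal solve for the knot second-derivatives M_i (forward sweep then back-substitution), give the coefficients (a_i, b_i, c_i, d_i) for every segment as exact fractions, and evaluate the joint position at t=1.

Δ: Δ0=-1/2, Δ1=7/3, Δ2=-5
row 1: diag=10, rhs=17; c'=3/10, d'=17/10
row 2: denom=8−3·3/10=71/10; d'=(-44−3·17/10)/(71/10)=-491/71
back: M2=-491/71
back: M1=17/10−3/10·-491/71=268/71
M: M0=0, M1=268/71, M2=-491/71, M3=0
seg 0: a=-2, c=M0/2=0, d=(M1−M0)/(6·2)=67/213, b=Δ0−h0·(2M0+M1)/6=-749/426
seg 1: a=-3, c=M1/2=134/71, d=(M2−M1)/(6·3)=-253/426, b=Δ1−h1·(2M1+M2)/6=859/426
seg 2: a=4, c=M2/2=-491/142, d=(M3−M2)/(6·1)=491/426, b=Δ2−h2·(2M2+M3)/6=-574/213
t_q=1 → seg 0, τ=1; S=-2+-749/426·τ+0·τ²+67/213·τ³=-489/142

  seg 0: a=-2 b=-749/426 c=0 d=67/213
  seg 1: a=-3 b=859/426 c=134/71 d=-253/426
  seg 2: a=4 b=-574/213 c=-491/142 d=491/426
S(1) = -489/142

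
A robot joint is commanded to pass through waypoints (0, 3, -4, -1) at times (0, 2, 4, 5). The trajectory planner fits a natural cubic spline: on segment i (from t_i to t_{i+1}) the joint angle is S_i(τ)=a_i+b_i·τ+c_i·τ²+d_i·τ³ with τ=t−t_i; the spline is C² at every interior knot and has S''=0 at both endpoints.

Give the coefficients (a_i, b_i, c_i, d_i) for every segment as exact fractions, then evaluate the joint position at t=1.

Δ: Δ0=3/2, Δ1=-7/2, Δ2=3
row 1: diag=8, rhs=-30; c'=1/4, d'=-15/4
row 2: denom=6−2·1/4=11/2; d'=(39−2·-15/4)/(11/2)=93/11
back: M2=93/11
back: M1=-15/4−1/4·93/11=-129/22
M: M0=0, M1=-129/22, M2=93/11, M3=0
seg 0: a=0, c=M0/2=0, d=(M1−M0)/(6·2)=-43/88, b=Δ0−h0·(2M0+M1)/6=38/11
seg 1: a=3, c=M1/2=-129/44, d=(M2−M1)/(6·2)=105/88, b=Δ1−h1·(2M1+M2)/6=-53/22
seg 2: a=-4, c=M2/2=93/22, d=(M3−M2)/(6·1)=-31/22, b=Δ2−h2·(2M2+M3)/6=2/11
t_q=1 → seg 0, τ=1; S=0+38/11·τ+0·τ²+-43/88·τ³=261/88

  seg 0: a=0 b=38/11 c=0 d=-43/88
  seg 1: a=3 b=-53/22 c=-129/44 d=105/88
  seg 2: a=-4 b=2/11 c=93/22 d=-31/22
S(1) = 261/88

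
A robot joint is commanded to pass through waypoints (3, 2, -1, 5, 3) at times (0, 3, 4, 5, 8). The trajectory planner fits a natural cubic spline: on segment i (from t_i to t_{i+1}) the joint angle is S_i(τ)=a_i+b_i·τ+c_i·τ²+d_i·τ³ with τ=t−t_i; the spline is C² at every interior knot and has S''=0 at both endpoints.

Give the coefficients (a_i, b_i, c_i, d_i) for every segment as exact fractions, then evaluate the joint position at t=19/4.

  seg 0: a=3 b=101/60 c=0 d=-121/540
  seg 1: a=2 b=-131/30 c=-121/60 d=203/60
  seg 2: a=-1 b=7/4 c=122/15 d=-233/60
  seg 3: a=5 b=191/30 c=-211/60 d=211/540
S(19/4) = 4159/1280

Δ: Δ0=-1/3, Δ1=-3, Δ2=6, Δ3=-2/3
row 1: diag=8, rhs=-16; c'=1/8, d'=-2
row 2: denom=4−1·1/8=31/8; d'=(54−1·-2)/(31/8)=448/31
row 3: denom=8−1·8/31=240/31; d'=(-40−1·448/31)/(240/31)=-211/30
back: M3=-211/30
back: M2=448/31−8/31·-211/30=244/15
back: M1=-2−1/8·244/15=-121/30
M: M0=0, M1=-121/30, M2=244/15, M3=-211/30, M4=0
seg 0: a=3, c=M0/2=0, d=(M1−M0)/(6·3)=-121/540, b=Δ0−h0·(2M0+M1)/6=101/60
seg 1: a=2, c=M1/2=-121/60, d=(M2−M1)/(6·1)=203/60, b=Δ1−h1·(2M1+M2)/6=-131/30
seg 2: a=-1, c=M2/2=122/15, d=(M3−M2)/(6·1)=-233/60, b=Δ2−h2·(2M2+M3)/6=7/4
seg 3: a=5, c=M3/2=-211/60, d=(M4−M3)/(6·3)=211/540, b=Δ3−h3·(2M3+M4)/6=191/30
t_q=19/4 → seg 2, τ=3/4; S=-1+7/4·τ+122/15·τ²+-233/60·τ³=4159/1280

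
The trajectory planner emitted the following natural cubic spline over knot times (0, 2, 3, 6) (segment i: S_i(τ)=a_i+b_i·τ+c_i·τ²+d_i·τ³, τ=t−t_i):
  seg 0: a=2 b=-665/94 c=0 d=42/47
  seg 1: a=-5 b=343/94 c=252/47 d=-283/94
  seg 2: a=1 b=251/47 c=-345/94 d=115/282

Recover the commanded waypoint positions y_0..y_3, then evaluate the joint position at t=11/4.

y_0=2 y_1=-5 y_2=1 y_3=-5
S(11/4) = -3113/6016

y_0 = S_0(0) = a_0 = 2
y_1 = S_1(0) = a_1 = -5
y_2 = S_2(0) = a_2 = 1
y_3 = S_2(3) = -5
t_q=11/4 is in segment 1 (τ=3/4); S_1(τ)=-3113/6016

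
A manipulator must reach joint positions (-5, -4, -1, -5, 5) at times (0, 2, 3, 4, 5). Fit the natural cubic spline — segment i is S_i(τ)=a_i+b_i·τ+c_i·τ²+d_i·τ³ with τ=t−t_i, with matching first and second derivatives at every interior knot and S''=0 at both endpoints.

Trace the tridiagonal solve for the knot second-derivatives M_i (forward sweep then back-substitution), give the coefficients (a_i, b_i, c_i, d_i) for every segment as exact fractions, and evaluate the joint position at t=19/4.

Δ: Δ0=1/2, Δ1=3, Δ2=-4, Δ3=10
row 1: diag=6, rhs=15; c'=1/6, d'=5/2
row 2: denom=4−1·1/6=23/6; d'=(-42−1·5/2)/(23/6)=-267/23
row 3: denom=4−1·6/23=86/23; d'=(84−1·-267/23)/(86/23)=2199/86
back: M3=2199/86
back: M2=-267/23−6/23·2199/86=-786/43
back: M1=5/2−1/6·-786/43=477/86
M: M0=0, M1=477/86, M2=-786/43, M3=2199/86, M4=0
seg 0: a=-5, c=M0/2=0, d=(M1−M0)/(6·2)=159/344, b=Δ0−h0·(2M0+M1)/6=-58/43
seg 1: a=-4, c=M1/2=477/172, d=(M2−M1)/(6·1)=-683/172, b=Δ1−h1·(2M1+M2)/6=361/86
seg 2: a=-1, c=M2/2=-393/43, d=(M3−M2)/(6·1)=1257/172, b=Δ2−h2·(2M2+M3)/6=-373/172
seg 3: a=-5, c=M3/2=2199/172, d=(M4−M3)/(6·1)=-733/172, b=Δ3−h3·(2M3+M4)/6=127/86
t_q=19/4 → seg 3, τ=3/4; S=-5+127/86·τ+2199/172·τ²+-733/172·τ³=16525/11008

  seg 0: a=-5 b=-58/43 c=0 d=159/344
  seg 1: a=-4 b=361/86 c=477/172 d=-683/172
  seg 2: a=-1 b=-373/172 c=-393/43 d=1257/172
  seg 3: a=-5 b=127/86 c=2199/172 d=-733/172
S(19/4) = 16525/11008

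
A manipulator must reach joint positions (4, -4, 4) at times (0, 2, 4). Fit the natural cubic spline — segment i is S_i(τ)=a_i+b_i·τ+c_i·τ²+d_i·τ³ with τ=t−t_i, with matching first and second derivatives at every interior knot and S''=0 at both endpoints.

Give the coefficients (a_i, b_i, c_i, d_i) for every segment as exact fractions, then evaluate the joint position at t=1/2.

Δ: Δ0=-4, Δ1=4
row 1: diag=8, rhs=48; c'=1/4, d'=6
back: M1=6
M: M0=0, M1=6, M2=0
seg 0: a=4, c=M0/2=0, d=(M1−M0)/(6·2)=1/2, b=Δ0−h0·(2M0+M1)/6=-6
seg 1: a=-4, c=M1/2=3, d=(M2−M1)/(6·2)=-1/2, b=Δ1−h1·(2M1+M2)/6=0
t_q=1/2 → seg 0, τ=1/2; S=4+-6·τ+0·τ²+1/2·τ³=17/16

  seg 0: a=4 b=-6 c=0 d=1/2
  seg 1: a=-4 b=0 c=3 d=-1/2
S(1/2) = 17/16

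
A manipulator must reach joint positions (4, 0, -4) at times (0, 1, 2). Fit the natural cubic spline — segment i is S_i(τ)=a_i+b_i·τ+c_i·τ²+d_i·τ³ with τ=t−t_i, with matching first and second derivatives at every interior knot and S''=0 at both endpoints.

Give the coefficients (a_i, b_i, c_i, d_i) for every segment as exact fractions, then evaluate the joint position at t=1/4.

Δ: Δ0=-4, Δ1=-4
row 1: diag=4, rhs=0; c'=1/4, d'=0
back: M1=0
M: M0=0, M1=0, M2=0
seg 0: a=4, c=M0/2=0, d=(M1−M0)/(6·1)=0, b=Δ0−h0·(2M0+M1)/6=-4
seg 1: a=0, c=M1/2=0, d=(M2−M1)/(6·1)=0, b=Δ1−h1·(2M1+M2)/6=-4
t_q=1/4 → seg 0, τ=1/4; S=4+-4·τ+0·τ²+0·τ³=3

  seg 0: a=4 b=-4 c=0 d=0
  seg 1: a=0 b=-4 c=0 d=0
S(1/4) = 3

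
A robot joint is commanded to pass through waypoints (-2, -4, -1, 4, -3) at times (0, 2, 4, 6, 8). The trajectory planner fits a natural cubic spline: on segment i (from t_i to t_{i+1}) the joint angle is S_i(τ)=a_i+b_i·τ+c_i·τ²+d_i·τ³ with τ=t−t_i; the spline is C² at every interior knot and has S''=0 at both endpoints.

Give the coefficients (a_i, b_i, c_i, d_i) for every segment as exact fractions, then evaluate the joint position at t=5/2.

  seg 0: a=-2 b=-167/112 c=0 d=55/448
  seg 1: a=-4 b=-1/56 c=165/224 d=5/448
  seg 2: a=-1 b=49/16 c=45/56 d=-243/448
  seg 3: a=4 b=-13/56 c=-549/224 d=183/448
S(5/2) = -13703/3584

Δ: Δ0=-1, Δ1=3/2, Δ2=5/2, Δ3=-7/2
row 1: diag=8, rhs=15; c'=1/4, d'=15/8
row 2: denom=8−2·1/4=15/2; d'=(6−2·15/8)/(15/2)=3/10
row 3: denom=8−2·4/15=112/15; d'=(-36−2·3/10)/(112/15)=-549/112
back: M3=-549/112
back: M2=3/10−4/15·-549/112=45/28
back: M1=15/8−1/4·45/28=165/112
M: M0=0, M1=165/112, M2=45/28, M3=-549/112, M4=0
seg 0: a=-2, c=M0/2=0, d=(M1−M0)/(6·2)=55/448, b=Δ0−h0·(2M0+M1)/6=-167/112
seg 1: a=-4, c=M1/2=165/224, d=(M2−M1)/(6·2)=5/448, b=Δ1−h1·(2M1+M2)/6=-1/56
seg 2: a=-1, c=M2/2=45/56, d=(M3−M2)/(6·2)=-243/448, b=Δ2−h2·(2M2+M3)/6=49/16
seg 3: a=4, c=M3/2=-549/224, d=(M4−M3)/(6·2)=183/448, b=Δ3−h3·(2M3+M4)/6=-13/56
t_q=5/2 → seg 1, τ=1/2; S=-4+-1/56·τ+165/224·τ²+5/448·τ³=-13703/3584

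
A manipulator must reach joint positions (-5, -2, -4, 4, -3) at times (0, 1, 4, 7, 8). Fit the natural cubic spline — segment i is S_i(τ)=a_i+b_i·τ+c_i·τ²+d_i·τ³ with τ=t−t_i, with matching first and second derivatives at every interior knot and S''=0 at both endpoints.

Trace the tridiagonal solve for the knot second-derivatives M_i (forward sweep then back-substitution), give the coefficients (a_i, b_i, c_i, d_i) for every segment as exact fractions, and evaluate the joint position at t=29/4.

  seg 0: a=-5 b=393/104 c=0 d=-81/104
  seg 1: a=-2 b=75/52 c=-243/104 d=1529/2808
  seg 2: a=-4 b=17/8 c=100/39 d=-2231/2808
  seg 3: a=4 b=-205/52 c=-477/104 d=159/104
S(29/4) = 18315/6656

Δ: Δ0=3, Δ1=-2/3, Δ2=8/3, Δ3=-7
row 1: diag=8, rhs=-22; c'=3/8, d'=-11/4
row 2: denom=12−3·3/8=87/8; d'=(20−3·-11/4)/(87/8)=226/87
row 3: denom=8−3·8/29=208/29; d'=(-58−3·226/87)/(208/29)=-477/52
back: M3=-477/52
back: M2=226/87−8/29·-477/52=200/39
back: M1=-11/4−3/8·200/39=-243/52
M: M0=0, M1=-243/52, M2=200/39, M3=-477/52, M4=0
seg 0: a=-5, c=M0/2=0, d=(M1−M0)/(6·1)=-81/104, b=Δ0−h0·(2M0+M1)/6=393/104
seg 1: a=-2, c=M1/2=-243/104, d=(M2−M1)/(6·3)=1529/2808, b=Δ1−h1·(2M1+M2)/6=75/52
seg 2: a=-4, c=M2/2=100/39, d=(M3−M2)/(6·3)=-2231/2808, b=Δ2−h2·(2M2+M3)/6=17/8
seg 3: a=4, c=M3/2=-477/104, d=(M4−M3)/(6·1)=159/104, b=Δ3−h3·(2M3+M4)/6=-205/52
t_q=29/4 → seg 3, τ=1/4; S=4+-205/52·τ+-477/104·τ²+159/104·τ³=18315/6656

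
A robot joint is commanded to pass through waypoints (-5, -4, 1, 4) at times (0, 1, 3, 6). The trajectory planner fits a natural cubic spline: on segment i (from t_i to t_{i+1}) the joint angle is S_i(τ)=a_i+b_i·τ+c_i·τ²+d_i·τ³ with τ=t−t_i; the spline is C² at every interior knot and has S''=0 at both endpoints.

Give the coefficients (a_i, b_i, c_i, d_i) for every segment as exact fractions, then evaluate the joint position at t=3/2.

Δ: Δ0=1, Δ1=5/2, Δ2=1
row 1: diag=6, rhs=9; c'=1/3, d'=3/2
row 2: denom=10−2·1/3=28/3; d'=(-9−2·3/2)/(28/3)=-9/7
back: M2=-9/7
back: M1=3/2−1/3·-9/7=27/14
M: M0=0, M1=27/14, M2=-9/7, M3=0
seg 0: a=-5, c=M0/2=0, d=(M1−M0)/(6·1)=9/28, b=Δ0−h0·(2M0+M1)/6=19/28
seg 1: a=-4, c=M1/2=27/28, d=(M2−M1)/(6·2)=-15/56, b=Δ1−h1·(2M1+M2)/6=23/14
seg 2: a=1, c=M2/2=-9/14, d=(M3−M2)/(6·3)=1/14, b=Δ2−h2·(2M2+M3)/6=16/7
t_q=3/2 → seg 1, τ=1/2; S=-4+23/14·τ+27/28·τ²+-15/56·τ³=-1331/448

  seg 0: a=-5 b=19/28 c=0 d=9/28
  seg 1: a=-4 b=23/14 c=27/28 d=-15/56
  seg 2: a=1 b=16/7 c=-9/14 d=1/14
S(3/2) = -1331/448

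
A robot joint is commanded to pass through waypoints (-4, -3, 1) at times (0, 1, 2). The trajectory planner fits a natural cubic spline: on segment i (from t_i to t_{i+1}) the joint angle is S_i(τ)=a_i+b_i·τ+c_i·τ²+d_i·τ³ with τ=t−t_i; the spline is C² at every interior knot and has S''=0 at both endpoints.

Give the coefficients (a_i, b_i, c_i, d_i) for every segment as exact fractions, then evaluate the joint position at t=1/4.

Δ: Δ0=1, Δ1=4
row 1: diag=4, rhs=18; c'=1/4, d'=9/2
back: M1=9/2
M: M0=0, M1=9/2, M2=0
seg 0: a=-4, c=M0/2=0, d=(M1−M0)/(6·1)=3/4, b=Δ0−h0·(2M0+M1)/6=1/4
seg 1: a=-3, c=M1/2=9/4, d=(M2−M1)/(6·1)=-3/4, b=Δ1−h1·(2M1+M2)/6=5/2
t_q=1/4 → seg 0, τ=1/4; S=-4+1/4·τ+0·τ²+3/4·τ³=-1005/256

  seg 0: a=-4 b=1/4 c=0 d=3/4
  seg 1: a=-3 b=5/2 c=9/4 d=-3/4
S(1/4) = -1005/256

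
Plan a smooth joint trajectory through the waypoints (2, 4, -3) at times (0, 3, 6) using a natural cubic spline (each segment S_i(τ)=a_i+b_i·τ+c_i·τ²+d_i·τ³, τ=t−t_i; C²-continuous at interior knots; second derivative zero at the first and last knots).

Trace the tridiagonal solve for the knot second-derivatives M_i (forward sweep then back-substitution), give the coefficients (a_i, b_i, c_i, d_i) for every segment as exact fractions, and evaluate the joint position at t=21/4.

Δ: Δ0=2/3, Δ1=-7/3
row 1: diag=12, rhs=-18; c'=1/4, d'=-3/2
back: M1=-3/2
M: M0=0, M1=-3/2, M2=0
seg 0: a=2, c=M0/2=0, d=(M1−M0)/(6·3)=-1/12, b=Δ0−h0·(2M0+M1)/6=17/12
seg 1: a=4, c=M1/2=-3/4, d=(M2−M1)/(6·3)=1/12, b=Δ1−h1·(2M1+M2)/6=-5/6
t_q=21/4 → seg 1, τ=9/4; S=4+-5/6·τ+-3/4·τ²+1/12·τ³=-185/256

  seg 0: a=2 b=17/12 c=0 d=-1/12
  seg 1: a=4 b=-5/6 c=-3/4 d=1/12
S(21/4) = -185/256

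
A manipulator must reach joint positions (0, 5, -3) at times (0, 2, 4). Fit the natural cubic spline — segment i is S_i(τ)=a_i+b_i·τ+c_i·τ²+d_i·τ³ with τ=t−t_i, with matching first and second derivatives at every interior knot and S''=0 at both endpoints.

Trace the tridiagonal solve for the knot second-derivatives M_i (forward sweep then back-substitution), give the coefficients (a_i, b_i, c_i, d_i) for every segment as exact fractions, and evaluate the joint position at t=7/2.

Δ: Δ0=5/2, Δ1=-4
row 1: diag=8, rhs=-39; c'=1/4, d'=-39/8
back: M1=-39/8
M: M0=0, M1=-39/8, M2=0
seg 0: a=0, c=M0/2=0, d=(M1−M0)/(6·2)=-13/32, b=Δ0−h0·(2M0+M1)/6=33/8
seg 1: a=5, c=M1/2=-39/16, d=(M2−M1)/(6·2)=13/32, b=Δ1−h1·(2M1+M2)/6=-3/4
t_q=7/2 → seg 1, τ=3/2; S=5+-3/4·τ+-39/16·τ²+13/32·τ³=-61/256

  seg 0: a=0 b=33/8 c=0 d=-13/32
  seg 1: a=5 b=-3/4 c=-39/16 d=13/32
S(7/2) = -61/256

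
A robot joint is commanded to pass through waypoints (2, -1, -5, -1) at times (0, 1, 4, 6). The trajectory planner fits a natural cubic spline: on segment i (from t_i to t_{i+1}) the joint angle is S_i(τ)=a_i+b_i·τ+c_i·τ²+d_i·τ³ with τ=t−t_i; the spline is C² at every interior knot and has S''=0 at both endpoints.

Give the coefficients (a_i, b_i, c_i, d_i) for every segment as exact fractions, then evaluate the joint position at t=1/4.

Δ: Δ0=-3, Δ1=-4/3, Δ2=2
row 1: diag=8, rhs=10; c'=3/8, d'=5/4
row 2: denom=10−3·3/8=71/8; d'=(20−3·5/4)/(71/8)=130/71
back: M2=130/71
back: M1=5/4−3/8·130/71=40/71
M: M0=0, M1=40/71, M2=130/71, M3=0
seg 0: a=2, c=M0/2=0, d=(M1−M0)/(6·1)=20/213, b=Δ0−h0·(2M0+M1)/6=-659/213
seg 1: a=-1, c=M1/2=20/71, d=(M2−M1)/(6·3)=5/71, b=Δ1−h1·(2M1+M2)/6=-599/213
seg 2: a=-5, c=M2/2=65/71, d=(M3−M2)/(6·2)=-65/426, b=Δ2−h2·(2M2+M3)/6=166/213
t_q=1/4 → seg 0, τ=1/4; S=2+-659/213·τ+0·τ²+20/213·τ³=1395/1136

  seg 0: a=2 b=-659/213 c=0 d=20/213
  seg 1: a=-1 b=-599/213 c=20/71 d=5/71
  seg 2: a=-5 b=166/213 c=65/71 d=-65/426
S(1/4) = 1395/1136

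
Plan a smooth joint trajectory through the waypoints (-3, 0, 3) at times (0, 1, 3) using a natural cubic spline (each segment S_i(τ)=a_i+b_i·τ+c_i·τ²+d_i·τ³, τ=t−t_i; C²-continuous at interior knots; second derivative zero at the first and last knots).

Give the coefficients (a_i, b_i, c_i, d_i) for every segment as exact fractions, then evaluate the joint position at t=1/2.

Δ: Δ0=3, Δ1=3/2
row 1: diag=6, rhs=-9; c'=1/3, d'=-3/2
back: M1=-3/2
M: M0=0, M1=-3/2, M2=0
seg 0: a=-3, c=M0/2=0, d=(M1−M0)/(6·1)=-1/4, b=Δ0−h0·(2M0+M1)/6=13/4
seg 1: a=0, c=M1/2=-3/4, d=(M2−M1)/(6·2)=1/8, b=Δ1−h1·(2M1+M2)/6=5/2
t_q=1/2 → seg 0, τ=1/2; S=-3+13/4·τ+0·τ²+-1/4·τ³=-45/32

  seg 0: a=-3 b=13/4 c=0 d=-1/4
  seg 1: a=0 b=5/2 c=-3/4 d=1/8
S(1/2) = -45/32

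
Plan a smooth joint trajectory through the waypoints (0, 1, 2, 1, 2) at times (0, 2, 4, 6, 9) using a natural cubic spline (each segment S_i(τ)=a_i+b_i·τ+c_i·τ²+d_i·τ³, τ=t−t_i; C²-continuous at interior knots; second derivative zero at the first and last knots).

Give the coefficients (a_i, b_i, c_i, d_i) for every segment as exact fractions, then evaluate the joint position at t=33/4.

Δ: Δ0=1/2, Δ1=1/2, Δ2=-1/2, Δ3=1/3
row 1: diag=8, rhs=0; c'=1/4, d'=0
row 2: denom=8−2·1/4=15/2; d'=(-6−2·0)/(15/2)=-4/5
row 3: denom=10−2·4/15=142/15; d'=(5−2·-4/5)/(142/15)=99/142
back: M3=99/142
back: M2=-4/5−4/15·99/142=-70/71
back: M1=0−1/4·-70/71=35/142
M: M0=0, M1=35/142, M2=-70/71, M3=99/142, M4=0
seg 0: a=0, c=M0/2=0, d=(M1−M0)/(6·2)=35/1704, b=Δ0−h0·(2M0+M1)/6=89/213
seg 1: a=1, c=M1/2=35/284, d=(M2−M1)/(6·2)=-175/1704, b=Δ1−h1·(2M1+M2)/6=283/426
seg 2: a=2, c=M2/2=-35/71, d=(M3−M2)/(6·2)=239/1704, b=Δ2−h2·(2M2+M3)/6=-16/213
seg 3: a=1, c=M3/2=99/284, d=(M4−M3)/(6·3)=-11/284, b=Δ3−h3·(2M3+M4)/6=-155/426
t_q=33/4 → seg 3, τ=9/4; S=1+-155/426·τ+99/284·τ²+-11/284·τ³=27353/18176

  seg 0: a=0 b=89/213 c=0 d=35/1704
  seg 1: a=1 b=283/426 c=35/284 d=-175/1704
  seg 2: a=2 b=-16/213 c=-35/71 d=239/1704
  seg 3: a=1 b=-155/426 c=99/284 d=-11/284
S(33/4) = 27353/18176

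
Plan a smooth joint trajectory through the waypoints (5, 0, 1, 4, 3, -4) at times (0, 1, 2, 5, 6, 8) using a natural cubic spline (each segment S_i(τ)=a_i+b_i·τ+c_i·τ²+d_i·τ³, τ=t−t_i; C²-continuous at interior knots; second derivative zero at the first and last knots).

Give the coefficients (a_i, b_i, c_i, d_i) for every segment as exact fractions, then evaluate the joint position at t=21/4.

Δ: Δ0=-5, Δ1=1, Δ2=1, Δ3=-1, Δ4=-7/2
row 1: diag=4, rhs=36; c'=1/4, d'=9
row 2: denom=8−1·1/4=31/4; d'=(0−1·9)/(31/4)=-36/31
row 3: denom=8−3·12/31=212/31; d'=(-12−3·-36/31)/(212/31)=-66/53
row 4: denom=6−1·31/212=1241/212; d'=(-15−1·-66/53)/(1241/212)=-2916/1241
back: M4=-2916/1241
back: M3=-66/53−31/212·-2916/1241=-1119/1241
back: M2=-36/31−12/31·-1119/1241=-1008/1241
back: M1=9−1/4·-1008/1241=11421/1241
M: M0=0, M1=11421/1241, M2=-1008/1241, M3=-1119/1241, M4=-2916/1241, M5=0
seg 0: a=5, c=M0/2=0, d=(M1−M0)/(6·1)=3807/2482, b=Δ0−h0·(2M0+M1)/6=-16217/2482
seg 1: a=0, c=M1/2=11421/2482, d=(M2−M1)/(6·1)=-4143/2482, b=Δ1−h1·(2M1+M2)/6=-2398/1241
seg 2: a=1, c=M2/2=-504/1241, d=(M3−M2)/(6·3)=-37/7446, b=Δ2−h2·(2M2+M3)/6=5617/2482
seg 3: a=4, c=M3/2=-1119/2482, d=(M4−M3)/(6·1)=-599/2482, b=Δ3−h3·(2M3+M4)/6=-382/1241
seg 4: a=3, c=M4/2=-1458/1241, d=(M5−M4)/(6·2)=243/1241, b=Δ4−h4·(2M4+M5)/6=-4799/2482
t_q=21/4 → seg 3, τ=1/4; S=4+-382/1241·τ+-1119/2482·τ²+-599/2482·τ³=618093/158848

  seg 0: a=5 b=-16217/2482 c=0 d=3807/2482
  seg 1: a=0 b=-2398/1241 c=11421/2482 d=-4143/2482
  seg 2: a=1 b=5617/2482 c=-504/1241 d=-37/7446
  seg 3: a=4 b=-382/1241 c=-1119/2482 d=-599/2482
  seg 4: a=3 b=-4799/2482 c=-1458/1241 d=243/1241
S(21/4) = 618093/158848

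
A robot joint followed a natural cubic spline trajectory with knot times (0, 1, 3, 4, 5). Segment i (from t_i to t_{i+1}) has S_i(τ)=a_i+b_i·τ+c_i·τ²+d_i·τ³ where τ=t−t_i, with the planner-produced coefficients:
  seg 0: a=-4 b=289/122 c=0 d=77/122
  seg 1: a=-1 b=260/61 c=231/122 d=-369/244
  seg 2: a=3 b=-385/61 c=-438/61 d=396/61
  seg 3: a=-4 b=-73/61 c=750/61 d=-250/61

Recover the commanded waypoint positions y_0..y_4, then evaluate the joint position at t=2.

y_0=-4 y_1=-1 y_2=3 y_3=-4 y_4=3
S(2) = 889/244

y_0 = S_0(0) = a_0 = -4
y_1 = S_1(0) = a_1 = -1
y_2 = S_2(0) = a_2 = 3
y_3 = S_3(0) = a_3 = -4
y_4 = S_3(1) = 3
t_q=2 is in segment 1 (τ=1); S_1(τ)=889/244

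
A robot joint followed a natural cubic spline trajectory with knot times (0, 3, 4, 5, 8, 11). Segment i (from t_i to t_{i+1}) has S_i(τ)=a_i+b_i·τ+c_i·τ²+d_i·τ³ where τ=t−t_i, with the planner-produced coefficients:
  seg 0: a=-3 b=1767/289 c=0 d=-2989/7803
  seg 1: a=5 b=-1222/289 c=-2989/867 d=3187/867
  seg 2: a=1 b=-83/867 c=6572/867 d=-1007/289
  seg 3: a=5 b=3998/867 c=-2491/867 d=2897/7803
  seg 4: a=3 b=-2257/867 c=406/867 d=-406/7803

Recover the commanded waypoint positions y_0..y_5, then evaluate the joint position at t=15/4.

y_0 = S_0(0) = a_0 = -3
y_1 = S_1(0) = a_1 = 5
y_2 = S_2(0) = a_2 = 1
y_3 = S_3(0) = a_3 = 5
y_4 = S_4(0) = a_4 = 3
y_5 = S_4(3) = -2
t_q=15/4 is in segment 1 (τ=3/4); S_1(τ)=1567/1088

y_0=-3 y_1=5 y_2=1 y_3=5 y_4=3 y_5=-2
S(15/4) = 1567/1088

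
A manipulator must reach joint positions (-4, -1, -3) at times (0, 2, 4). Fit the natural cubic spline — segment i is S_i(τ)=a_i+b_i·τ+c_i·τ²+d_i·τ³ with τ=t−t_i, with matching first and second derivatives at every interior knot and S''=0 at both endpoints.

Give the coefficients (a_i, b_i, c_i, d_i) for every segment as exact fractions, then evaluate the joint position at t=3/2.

  seg 0: a=-4 b=17/8 c=0 d=-5/32
  seg 1: a=-1 b=1/4 c=-15/16 d=5/32
S(3/2) = -343/256

Δ: Δ0=3/2, Δ1=-1
row 1: diag=8, rhs=-15; c'=1/4, d'=-15/8
back: M1=-15/8
M: M0=0, M1=-15/8, M2=0
seg 0: a=-4, c=M0/2=0, d=(M1−M0)/(6·2)=-5/32, b=Δ0−h0·(2M0+M1)/6=17/8
seg 1: a=-1, c=M1/2=-15/16, d=(M2−M1)/(6·2)=5/32, b=Δ1−h1·(2M1+M2)/6=1/4
t_q=3/2 → seg 0, τ=3/2; S=-4+17/8·τ+0·τ²+-5/32·τ³=-343/256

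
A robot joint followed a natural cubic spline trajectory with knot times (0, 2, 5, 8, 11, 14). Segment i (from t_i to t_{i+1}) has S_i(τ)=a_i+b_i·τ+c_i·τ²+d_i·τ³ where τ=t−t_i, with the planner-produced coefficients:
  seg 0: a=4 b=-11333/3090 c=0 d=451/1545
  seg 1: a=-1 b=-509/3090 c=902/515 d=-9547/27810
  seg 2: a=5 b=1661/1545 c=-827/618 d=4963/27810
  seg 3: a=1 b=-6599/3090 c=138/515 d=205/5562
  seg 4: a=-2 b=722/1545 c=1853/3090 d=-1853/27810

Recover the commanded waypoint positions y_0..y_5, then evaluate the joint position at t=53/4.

y_0 = S_0(0) = a_0 = 4
y_1 = S_1(0) = a_1 = -1
y_2 = S_2(0) = a_2 = 5
y_3 = S_3(0) = a_3 = 1
y_4 = S_4(0) = a_4 = -2
y_5 = S_4(3) = 3
t_q=53/4 is in segment 4 (τ=9/4); S_4(τ)=17513/13184

y_0=4 y_1=-1 y_2=5 y_3=1 y_4=-2 y_5=3
S(53/4) = 17513/13184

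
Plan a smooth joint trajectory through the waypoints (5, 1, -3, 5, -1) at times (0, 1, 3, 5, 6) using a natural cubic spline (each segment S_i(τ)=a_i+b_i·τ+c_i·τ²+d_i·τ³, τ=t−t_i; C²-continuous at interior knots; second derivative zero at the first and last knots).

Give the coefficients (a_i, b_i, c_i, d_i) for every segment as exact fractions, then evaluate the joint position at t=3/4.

Δ: Δ0=-4, Δ1=-2, Δ2=4, Δ3=-6
row 1: diag=6, rhs=12; c'=1/3, d'=2
row 2: denom=8−2·1/3=22/3; d'=(36−2·2)/(22/3)=48/11
row 3: denom=6−2·3/11=60/11; d'=(-60−2·48/11)/(60/11)=-63/5
back: M3=-63/5
back: M2=48/11−3/11·-63/5=39/5
back: M1=2−1/3·39/5=-3/5
M: M0=0, M1=-3/5, M2=39/5, M3=-63/5, M4=0
seg 0: a=5, c=M0/2=0, d=(M1−M0)/(6·1)=-1/10, b=Δ0−h0·(2M0+M1)/6=-39/10
seg 1: a=1, c=M1/2=-3/10, d=(M2−M1)/(6·2)=7/10, b=Δ1−h1·(2M1+M2)/6=-21/5
seg 2: a=-3, c=M2/2=39/10, d=(M3−M2)/(6·2)=-17/10, b=Δ2−h2·(2M2+M3)/6=3
seg 3: a=5, c=M3/2=-63/10, d=(M4−M3)/(6·1)=21/10, b=Δ3−h3·(2M3+M4)/6=-9/5
t_q=3/4 → seg 0, τ=3/4; S=5+-39/10·τ+0·τ²+-1/10·τ³=1301/640

  seg 0: a=5 b=-39/10 c=0 d=-1/10
  seg 1: a=1 b=-21/5 c=-3/10 d=7/10
  seg 2: a=-3 b=3 c=39/10 d=-17/10
  seg 3: a=5 b=-9/5 c=-63/10 d=21/10
S(3/4) = 1301/640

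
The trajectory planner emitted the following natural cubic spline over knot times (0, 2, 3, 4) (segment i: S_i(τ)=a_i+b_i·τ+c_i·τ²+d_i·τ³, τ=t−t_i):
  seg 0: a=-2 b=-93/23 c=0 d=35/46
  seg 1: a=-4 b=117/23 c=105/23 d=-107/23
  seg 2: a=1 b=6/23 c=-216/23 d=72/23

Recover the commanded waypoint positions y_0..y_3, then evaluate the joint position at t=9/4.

y_0=-2 y_1=-4 y_2=1 y_3=-5
S(9/4) = -161/64

y_0 = S_0(0) = a_0 = -2
y_1 = S_1(0) = a_1 = -4
y_2 = S_2(0) = a_2 = 1
y_3 = S_2(1) = -5
t_q=9/4 is in segment 1 (τ=1/4); S_1(τ)=-161/64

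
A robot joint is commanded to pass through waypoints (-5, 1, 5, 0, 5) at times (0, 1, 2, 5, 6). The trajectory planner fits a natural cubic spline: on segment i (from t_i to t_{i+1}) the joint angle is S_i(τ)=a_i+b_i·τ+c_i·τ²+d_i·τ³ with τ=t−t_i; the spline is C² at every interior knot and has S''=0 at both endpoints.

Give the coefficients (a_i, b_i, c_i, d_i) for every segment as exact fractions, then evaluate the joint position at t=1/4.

Δ: Δ0=6, Δ1=4, Δ2=-5/3, Δ3=5
row 1: diag=4, rhs=-12; c'=1/4, d'=-3
row 2: denom=8−1·1/4=31/4; d'=(-34−1·-3)/(31/4)=-4
row 3: denom=8−3·12/31=212/31; d'=(40−3·-4)/(212/31)=403/53
back: M3=403/53
back: M2=-4−12/31·403/53=-368/53
back: M1=-3−1/4·-368/53=-67/53
M: M0=0, M1=-67/53, M2=-368/53, M3=403/53, M4=0
seg 0: a=-5, c=M0/2=0, d=(M1−M0)/(6·1)=-67/318, b=Δ0−h0·(2M0+M1)/6=1975/318
seg 1: a=1, c=M1/2=-67/106, d=(M2−M1)/(6·1)=-301/318, b=Δ1−h1·(2M1+M2)/6=887/159
seg 2: a=5, c=M2/2=-184/53, d=(M3−M2)/(6·3)=257/318, b=Δ2−h2·(2M2+M3)/6=469/318
seg 3: a=0, c=M3/2=403/106, d=(M4−M3)/(6·1)=-403/318, b=Δ3−h3·(2M3+M4)/6=392/159
t_q=1/4 → seg 0, τ=1/4; S=-5+1975/318·τ+0·τ²+-67/318·τ³=-23409/6784

  seg 0: a=-5 b=1975/318 c=0 d=-67/318
  seg 1: a=1 b=887/159 c=-67/106 d=-301/318
  seg 2: a=5 b=469/318 c=-184/53 d=257/318
  seg 3: a=0 b=392/159 c=403/106 d=-403/318
S(1/4) = -23409/6784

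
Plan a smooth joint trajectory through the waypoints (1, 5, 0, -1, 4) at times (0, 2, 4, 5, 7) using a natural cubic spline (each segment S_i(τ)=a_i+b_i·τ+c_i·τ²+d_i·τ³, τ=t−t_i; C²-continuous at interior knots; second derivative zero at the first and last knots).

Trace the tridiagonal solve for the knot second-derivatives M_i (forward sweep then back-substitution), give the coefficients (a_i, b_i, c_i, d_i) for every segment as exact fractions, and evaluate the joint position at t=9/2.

Δ: Δ0=2, Δ1=-5/2, Δ2=-1, Δ3=5/2
row 1: diag=8, rhs=-27; c'=1/4, d'=-27/8
row 2: denom=6−2·1/4=11/2; d'=(9−2·-27/8)/(11/2)=63/22
row 3: denom=6−1·2/11=64/11; d'=(21−1·63/22)/(64/11)=399/128
back: M3=399/128
back: M2=63/22−2/11·399/128=147/64
back: M1=-27/8−1/4·147/64=-1011/256
M: M0=0, M1=-1011/256, M2=147/64, M3=399/128, M4=0
seg 0: a=1, c=M0/2=0, d=(M1−M0)/(6·2)=-337/1024, b=Δ0−h0·(2M0+M1)/6=849/256
seg 1: a=5, c=M1/2=-1011/512, d=(M2−M1)/(6·2)=533/1024, b=Δ1−h1·(2M1+M2)/6=-81/128
seg 2: a=0, c=M2/2=147/128, d=(M3−M2)/(6·1)=35/256, b=Δ2−h2·(2M2+M3)/6=-585/256
seg 3: a=-1, c=M3/2=399/256, d=(M4−M3)/(6·2)=-133/512, b=Δ3−h3·(2M3+M4)/6=27/64
t_q=9/2 → seg 2, τ=1/2; S=0+-585/256·τ+147/128·τ²+35/256·τ³=-1717/2048

  seg 0: a=1 b=849/256 c=0 d=-337/1024
  seg 1: a=5 b=-81/128 c=-1011/512 d=533/1024
  seg 2: a=0 b=-585/256 c=147/128 d=35/256
  seg 3: a=-1 b=27/64 c=399/256 d=-133/512
S(9/2) = -1717/2048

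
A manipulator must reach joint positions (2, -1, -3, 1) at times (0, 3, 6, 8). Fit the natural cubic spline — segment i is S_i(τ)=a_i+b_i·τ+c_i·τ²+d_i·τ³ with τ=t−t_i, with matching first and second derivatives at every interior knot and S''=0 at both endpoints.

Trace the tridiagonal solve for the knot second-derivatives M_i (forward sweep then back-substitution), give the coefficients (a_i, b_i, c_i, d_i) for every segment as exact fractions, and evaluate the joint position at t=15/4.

Δ: Δ0=-1, Δ1=-2/3, Δ2=2
row 1: diag=12, rhs=2; c'=1/4, d'=1/6
row 2: denom=10−3·1/4=37/4; d'=(16−3·1/6)/(37/4)=62/37
back: M2=62/37
back: M1=1/6−1/4·62/37=-28/111
M: M0=0, M1=-28/111, M2=62/37, M3=0
seg 0: a=2, c=M0/2=0, d=(M1−M0)/(6·3)=-14/999, b=Δ0−h0·(2M0+M1)/6=-97/111
seg 1: a=-1, c=M1/2=-14/111, d=(M2−M1)/(6·3)=107/999, b=Δ1−h1·(2M1+M2)/6=-139/111
seg 2: a=-3, c=M2/2=31/37, d=(M3−M2)/(6·2)=-31/222, b=Δ2−h2·(2M2+M3)/6=98/111
t_q=15/4 → seg 1, τ=3/4; S=-1+-139/111·τ+-14/111·τ²+107/999·τ³=-4653/2368

  seg 0: a=2 b=-97/111 c=0 d=-14/999
  seg 1: a=-1 b=-139/111 c=-14/111 d=107/999
  seg 2: a=-3 b=98/111 c=31/37 d=-31/222
S(15/4) = -4653/2368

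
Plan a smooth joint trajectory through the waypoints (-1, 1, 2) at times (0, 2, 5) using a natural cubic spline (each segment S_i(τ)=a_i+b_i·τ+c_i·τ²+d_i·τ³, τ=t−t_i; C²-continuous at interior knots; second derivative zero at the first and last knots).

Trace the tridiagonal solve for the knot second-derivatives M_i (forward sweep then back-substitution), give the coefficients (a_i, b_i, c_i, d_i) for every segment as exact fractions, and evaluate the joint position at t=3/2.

  seg 0: a=-1 b=17/15 c=0 d=-1/30
  seg 1: a=1 b=11/15 c=-1/5 d=1/45
S(3/2) = 47/80

Δ: Δ0=1, Δ1=1/3
row 1: diag=10, rhs=-4; c'=3/10, d'=-2/5
back: M1=-2/5
M: M0=0, M1=-2/5, M2=0
seg 0: a=-1, c=M0/2=0, d=(M1−M0)/(6·2)=-1/30, b=Δ0−h0·(2M0+M1)/6=17/15
seg 1: a=1, c=M1/2=-1/5, d=(M2−M1)/(6·3)=1/45, b=Δ1−h1·(2M1+M2)/6=11/15
t_q=3/2 → seg 0, τ=3/2; S=-1+17/15·τ+0·τ²+-1/30·τ³=47/80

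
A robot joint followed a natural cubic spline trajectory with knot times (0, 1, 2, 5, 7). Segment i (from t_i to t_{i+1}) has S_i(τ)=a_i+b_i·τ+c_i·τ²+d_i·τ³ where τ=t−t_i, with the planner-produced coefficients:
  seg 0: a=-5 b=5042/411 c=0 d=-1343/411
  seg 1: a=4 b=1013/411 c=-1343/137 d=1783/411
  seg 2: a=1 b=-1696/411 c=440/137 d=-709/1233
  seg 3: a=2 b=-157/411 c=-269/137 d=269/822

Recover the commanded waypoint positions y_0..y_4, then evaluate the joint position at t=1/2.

y_0=-5 y_1=4 y_2=1 y_3=2 y_4=-4
S(1/2) = 795/1096

y_0 = S_0(0) = a_0 = -5
y_1 = S_1(0) = a_1 = 4
y_2 = S_2(0) = a_2 = 1
y_3 = S_3(0) = a_3 = 2
y_4 = S_3(2) = -4
t_q=1/2 is in segment 0 (τ=1/2); S_0(τ)=795/1096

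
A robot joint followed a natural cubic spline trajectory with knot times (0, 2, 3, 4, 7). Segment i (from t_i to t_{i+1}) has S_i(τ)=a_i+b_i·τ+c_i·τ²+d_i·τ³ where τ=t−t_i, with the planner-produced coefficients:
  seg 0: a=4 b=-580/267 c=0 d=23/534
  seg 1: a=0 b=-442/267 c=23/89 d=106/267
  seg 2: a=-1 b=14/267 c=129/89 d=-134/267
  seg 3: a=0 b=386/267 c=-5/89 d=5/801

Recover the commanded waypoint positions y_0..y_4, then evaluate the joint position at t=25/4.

y_0 = S_0(0) = a_0 = 4
y_1 = S_1(0) = a_1 = 0
y_2 = S_2(0) = a_2 = -1
y_3 = S_3(0) = a_3 = 0
y_4 = S_3(3) = 4
t_q=25/4 is in segment 3 (τ=9/4); S_3(τ)=17313/5696

y_0=4 y_1=0 y_2=-1 y_3=0 y_4=4
S(25/4) = 17313/5696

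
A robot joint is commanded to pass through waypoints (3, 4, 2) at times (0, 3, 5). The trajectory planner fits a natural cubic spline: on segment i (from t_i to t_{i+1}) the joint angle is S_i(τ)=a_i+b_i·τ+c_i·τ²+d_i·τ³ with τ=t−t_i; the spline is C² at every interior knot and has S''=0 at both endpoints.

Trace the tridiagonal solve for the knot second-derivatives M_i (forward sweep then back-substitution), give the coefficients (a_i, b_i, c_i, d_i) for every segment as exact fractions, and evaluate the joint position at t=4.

Δ: Δ0=1/3, Δ1=-1
row 1: diag=10, rhs=-8; c'=1/5, d'=-4/5
back: M1=-4/5
M: M0=0, M1=-4/5, M2=0
seg 0: a=3, c=M0/2=0, d=(M1−M0)/(6·3)=-2/45, b=Δ0−h0·(2M0+M1)/6=11/15
seg 1: a=4, c=M1/2=-2/5, d=(M2−M1)/(6·2)=1/15, b=Δ1−h1·(2M1+M2)/6=-7/15
t_q=4 → seg 1, τ=1; S=4+-7/15·τ+-2/5·τ²+1/15·τ³=16/5

  seg 0: a=3 b=11/15 c=0 d=-2/45
  seg 1: a=4 b=-7/15 c=-2/5 d=1/15
S(4) = 16/5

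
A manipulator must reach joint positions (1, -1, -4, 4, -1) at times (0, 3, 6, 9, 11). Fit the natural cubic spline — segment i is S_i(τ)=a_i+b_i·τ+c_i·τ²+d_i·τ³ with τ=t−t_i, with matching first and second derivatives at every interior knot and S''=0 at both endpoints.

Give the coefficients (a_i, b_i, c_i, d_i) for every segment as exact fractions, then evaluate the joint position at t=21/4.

Δ: Δ0=-2/3, Δ1=-1, Δ2=8/3, Δ3=-5/2
row 1: diag=12, rhs=-2; c'=1/4, d'=-1/6
row 2: denom=12−3·1/4=45/4; d'=(22−3·-1/6)/(45/4)=2
row 3: denom=10−3·4/15=46/5; d'=(-31−3·2)/(46/5)=-185/46
back: M3=-185/46
back: M2=2−4/15·-185/46=212/69
back: M1=-1/6−1/4·212/69=-43/46
M: M0=0, M1=-43/46, M2=212/69, M3=-185/46, M4=0
seg 0: a=1, c=M0/2=0, d=(M1−M0)/(6·3)=-43/828, b=Δ0−h0·(2M0+M1)/6=-55/276
seg 1: a=-1, c=M1/2=-43/92, d=(M2−M1)/(6·3)=553/2484, b=Δ1−h1·(2M1+M2)/6=-221/138
seg 2: a=-4, c=M2/2=106/69, d=(M3−M2)/(6·3)=-979/2484, b=Δ2−h2·(2M2+M3)/6=443/276
seg 3: a=4, c=M3/2=-185/92, d=(M4−M3)/(6·2)=185/552, b=Δ3−h3·(2M3+M4)/6=25/138
t_q=21/4 → seg 1, τ=9/4; S=-1+-221/138·τ+-43/92·τ²+553/2484·τ³=-1135/256

  seg 0: a=1 b=-55/276 c=0 d=-43/828
  seg 1: a=-1 b=-221/138 c=-43/92 d=553/2484
  seg 2: a=-4 b=443/276 c=106/69 d=-979/2484
  seg 3: a=4 b=25/138 c=-185/92 d=185/552
S(21/4) = -1135/256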